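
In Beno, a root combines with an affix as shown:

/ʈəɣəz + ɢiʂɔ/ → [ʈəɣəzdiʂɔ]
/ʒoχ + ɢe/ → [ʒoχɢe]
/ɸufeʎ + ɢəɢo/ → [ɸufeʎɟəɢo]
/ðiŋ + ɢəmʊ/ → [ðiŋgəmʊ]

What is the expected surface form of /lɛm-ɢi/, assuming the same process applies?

[lɛmbi]

The data show progressive place assimilation: /ɢ/ → [d] after /z/; /ɢ/ → [ɟ] after /ʎ/; /ɢ/ → [g] after /ŋ/. In each pair only place changes, matching the preceding consonant, while manner and voice stay constant.
Nothing changes in [ʒoχɢe]: there the adjacent consonants already agree in place (/ɢ/ and /χ/ are both uvular), so this form is consistent with the same rule.
The rule targets /ɢ/ (voiced uvular stop), which sits after the trigger /m/ (bilabial).
Changing only its place to bilabial gives [b] — the voiced bilabial stop.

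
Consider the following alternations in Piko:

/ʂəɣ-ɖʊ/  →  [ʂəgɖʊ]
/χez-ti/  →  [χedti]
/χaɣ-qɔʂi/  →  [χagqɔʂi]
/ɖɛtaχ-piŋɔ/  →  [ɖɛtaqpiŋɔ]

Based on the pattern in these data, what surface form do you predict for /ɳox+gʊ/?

[ɳokgʊ]

The data show regressive manner assimilation: /ɣ/ → [g] before /ɖ/; /z/ → [d] before /t/; /ɣ/ → [g] before /q/; /χ/ → [q] before /p/. In each pair only manner changes, matching the following consonant, while place and voice stay constant.
/x/ is a voiceless velar fricative. The following trigger /g/ is a stop, so /x/ must become a stop as well.
A voiceless velar stop is [k], so the surface segment is [k].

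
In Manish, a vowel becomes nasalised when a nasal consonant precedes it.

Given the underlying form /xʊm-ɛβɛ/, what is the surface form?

The vowel /ɛ/ is adjacent to the preceding nasal /m/, so it acquires [+nasal] and surfaces as [ɛ̃].

[xʊmɛ̃βɛ]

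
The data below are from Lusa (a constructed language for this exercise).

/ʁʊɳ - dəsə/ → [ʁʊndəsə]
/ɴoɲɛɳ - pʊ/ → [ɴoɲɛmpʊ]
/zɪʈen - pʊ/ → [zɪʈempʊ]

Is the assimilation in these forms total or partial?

partial assimilation

The segment that alternates is /ɳ/, which surfaces as [n] when adjacent to /d/.
The change retroflex → alveolar matches the place of the following /d/, identifying this as place assimilation.
Manner and voice are unchanged, so the assimilation is partial, not total.
Checking the remaining alternations: /ɳ/ → [m] before /p/ (retroflex → bilabial, matching bilabial); /n/ → [m] before /p/ (alveolar → bilabial, matching bilabial) — only place changes, and always toward the following segment.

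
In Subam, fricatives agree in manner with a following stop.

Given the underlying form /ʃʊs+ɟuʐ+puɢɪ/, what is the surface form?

/s/ is a voiceless alveolar fricative. The following trigger /ɟ/ is a stop, so /s/ must become a stop as well.
The voiceless alveolar stop is [t], so /s/ → [t].
At the second juncture, /ʐ/ likewise becomes [ɖ] adjacent to /p/.

[ʃʊtɟuɖpuɢɪ]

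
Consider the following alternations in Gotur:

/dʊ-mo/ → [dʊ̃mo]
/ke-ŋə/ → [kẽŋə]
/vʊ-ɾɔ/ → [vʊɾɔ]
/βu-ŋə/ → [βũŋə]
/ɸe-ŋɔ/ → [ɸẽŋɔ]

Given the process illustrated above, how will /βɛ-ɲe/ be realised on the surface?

The data show regressive nasality assimilation (vowel nasalisation): /ʊ/ → [ʊ̃] before /m/; /e/ → [ẽ] before /ŋ/; /u/ → [ũ] before /ŋ/ — a vowel is nasalised by an immediately following nasal consonant.
No change occurs in [vʊɾɔ] because the vowel at the boundary is adjacent to an oral consonant, not a nasal (/ʊ/ next to /ɾ/).
/ɛ/ sits next to the nasal /ɲ/ and is therefore nasalised to [ɛ̃].

[βɛ̃ɲe]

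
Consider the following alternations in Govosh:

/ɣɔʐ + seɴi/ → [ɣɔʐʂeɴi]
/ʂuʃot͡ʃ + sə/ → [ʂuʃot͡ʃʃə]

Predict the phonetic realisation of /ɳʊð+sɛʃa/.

The data show progressive place assimilation: /s/ → [ʂ] after /ʐ/; /s/ → [ʃ] after /t͡ʃ/. In each pair only place changes, matching the preceding consonant, while manner and voice stay constant.
The rule targets /s/ (voiceless alveolar fricative), which sits after the trigger /ð/ (dental).
Changing only its place to dental gives [θ] — the voiceless dental fricative.

[ɳʊðθɛʃa]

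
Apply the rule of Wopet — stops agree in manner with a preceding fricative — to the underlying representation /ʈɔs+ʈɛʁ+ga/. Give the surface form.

/ʈ/ is a voiceless retroflex stop. The preceding trigger /s/ is a fricative, so /ʈ/ must become a fricative as well.
The voiceless retroflex fricative is [ʂ], so /ʈ/ → [ʂ].
At the second juncture, /g/ likewise becomes [ɣ] adjacent to /ʁ/.

[ʈɔsʂɛʁɣa]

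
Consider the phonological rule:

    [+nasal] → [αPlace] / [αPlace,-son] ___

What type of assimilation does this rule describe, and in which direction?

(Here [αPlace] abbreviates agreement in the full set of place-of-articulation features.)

The rule copies the place features (abbreviated [Place]) from the environment onto the target, so the assimilating feature is place.
The conditioning segment sits to the left of the focus bar, meaning the trigger precedes the segment that changes — progressive assimilation.

progressive place assimilation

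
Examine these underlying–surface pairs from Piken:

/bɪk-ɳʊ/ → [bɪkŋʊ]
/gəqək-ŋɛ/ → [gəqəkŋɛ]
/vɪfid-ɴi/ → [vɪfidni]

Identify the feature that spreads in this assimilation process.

place

The segment that alternates is /ɳ/, which surfaces as [ŋ] when adjacent to /k/.
The change retroflex → velar matches the place of the preceding /k/, identifying this as place assimilation.
The same holds elsewhere in the data: /ɴ/ → [n] after /d/ (uvular → alveolar, matching alveolar) — only place changes, and always toward the preceding segment.
Nothing changes in [gəqəkŋɛ]: there the adjacent consonants already agree in place (/ŋ/ and /k/ are both velar), so this form is consistent with the same rule.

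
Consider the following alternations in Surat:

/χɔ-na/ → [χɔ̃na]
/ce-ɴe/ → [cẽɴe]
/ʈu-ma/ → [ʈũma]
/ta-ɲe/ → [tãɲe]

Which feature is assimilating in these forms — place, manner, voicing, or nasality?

The vowel /ɔ/ surfaces as nasalised [ɔ̃] next to the following nasal /n/ — it has acquired the [+nasal] feature of its neighbour.
The other forms show the same pattern: /e/ → [ẽ] before /ɴ/; /u/ → [ũ] before /m/; /a/ → [ã] before /ɲ/ — each time a vowel is nasalised next to a following nasal.

nasality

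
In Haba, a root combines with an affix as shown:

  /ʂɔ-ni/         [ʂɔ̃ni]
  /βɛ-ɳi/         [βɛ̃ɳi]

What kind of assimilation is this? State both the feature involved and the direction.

regressive nasality assimilation (vowel nasalisation)

The vowel /ɔ/ surfaces as nasalised [ɔ̃] next to the following nasal /n/ — it has acquired the [+nasal] feature of its neighbour.
The other form shows the same pattern: /ɛ/ → [ɛ̃] before /ɳ/ — each time a vowel is nasalised next to a following nasal.
Because the conditioning nasal is to the right of the vowel that changes, the process is regressive (anticipatory).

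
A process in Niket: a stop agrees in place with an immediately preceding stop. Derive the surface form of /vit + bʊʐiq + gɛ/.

The rule targets /b/ (voiced bilabial stop), which sits after the trigger /t/ (alveolar).
Changing only its place to alveolar gives [d] — the voiced alveolar stop.
At the second juncture, /g/ likewise becomes [ɢ] adjacent to /q/.

[vitdʊʐiqɢɛ]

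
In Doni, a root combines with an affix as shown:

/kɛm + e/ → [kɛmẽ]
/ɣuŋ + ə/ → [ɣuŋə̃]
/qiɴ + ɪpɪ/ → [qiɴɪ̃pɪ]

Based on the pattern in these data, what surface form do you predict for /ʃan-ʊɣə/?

The data show progressive nasality assimilation (vowel nasalisation): /e/ → [ẽ] after /m/; /ə/ → [ə̃] after /ŋ/; /ɪ/ → [ɪ̃] after /ɴ/ — a vowel is nasalised by an immediately preceding nasal consonant.
The vowel /ʊ/ is adjacent to the preceding nasal /n/, so it acquires [+nasal] and surfaces as [ʊ̃].

[ʃanʊ̃ɣə]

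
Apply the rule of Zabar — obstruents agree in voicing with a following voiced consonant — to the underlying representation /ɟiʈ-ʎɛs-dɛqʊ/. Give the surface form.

[ɟiɖʎɛzdɛqʊ]

/ʈ/ is a voiceless retroflex stop. The following trigger /ʎ/ is voiced, so /ʈ/ must become voiced as well.
A voiced retroflex stop is [ɖ], so the surface segment is [ɖ].
At the second juncture, /s/ likewise becomes [z] adjacent to /d/.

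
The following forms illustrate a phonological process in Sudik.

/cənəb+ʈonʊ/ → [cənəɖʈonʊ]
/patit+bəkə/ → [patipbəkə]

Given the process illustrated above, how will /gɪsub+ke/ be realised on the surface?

[gɪsugke]

The data show regressive place assimilation: /b/ → [ɖ] before /ʈ/; /t/ → [p] before /b/. In each pair only place changes, matching the following consonant, while manner and voice stay constant.
The rule targets /b/ (voiced bilabial stop), which sits before the trigger /k/ (velar).
Changing only its place to velar gives [g] — the voiced velar stop.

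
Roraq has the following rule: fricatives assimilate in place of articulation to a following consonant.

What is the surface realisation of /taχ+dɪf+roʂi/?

/χ/ is a voiceless uvular fricative. The following trigger /d/ is alveolar, so /χ/ must become alveolar as well.
A voiceless alveolar fricative is [s], so the surface segment is [s].
The same rule applies at the second boundary: /f/ → [s] next to /r/.

[tasdɪsroʂi]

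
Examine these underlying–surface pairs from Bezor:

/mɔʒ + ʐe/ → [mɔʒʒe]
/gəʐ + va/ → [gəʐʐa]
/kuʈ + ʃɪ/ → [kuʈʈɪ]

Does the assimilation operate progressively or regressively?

The segment that alternates is /ʐ/, which surfaces as [ʒ] when adjacent to /ʒ/.
The output [ʒ] is identical to the trigger /ʒ/ — every feature (place, manner, voicing) has been copied — so this is total assimilation.
The other forms behave the same way: /v/ → [ʐ] after /ʐ/; /ʃ/ → [ʈ] after /ʈ/ — in each case the output is a copy of the preceding consonant.
The trigger is the preceding segment, so the direction is progressive (perseverative).

progressive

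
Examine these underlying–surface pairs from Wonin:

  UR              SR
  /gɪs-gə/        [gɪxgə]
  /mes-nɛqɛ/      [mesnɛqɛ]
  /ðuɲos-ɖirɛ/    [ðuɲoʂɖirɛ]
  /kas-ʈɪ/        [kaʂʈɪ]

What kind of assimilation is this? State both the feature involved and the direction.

regressive place assimilation

Comparing underlying and surface forms, /s/ → [x] is the alternation; the neighbouring /g/ is constant.
The change alveolar → velar matches the place of the following /g/, identifying this as place assimilation.
Manner and voice are unchanged, so the assimilation is partial, not total.
The same holds elsewhere in the data: /s/ → [ʂ] before /ɖ/ (alveolar → retroflex, matching retroflex); /s/ → [ʂ] before /ʈ/ (alveolar → retroflex, matching retroflex) — only place changes, and always toward the following segment.
No alternation appears in [mesnɛqɛ]: there the adjacent consonants already agree in place (/s/ and /n/ are both alveolar), so this form is consistent with the same rule.
The trigger is the following segment, so the direction is regressive (anticipatory).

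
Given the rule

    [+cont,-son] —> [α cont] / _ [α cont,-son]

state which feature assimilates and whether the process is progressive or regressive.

regressive manner assimilation

The rule copies [cont] (continuancy) from the environment onto the target fricatives; since [±cont] encodes the stop/fricative manner contrast, the assimilating dimension is manner.
Since the environment is written after the underscore, the trigger follows the target; the direction is regressive.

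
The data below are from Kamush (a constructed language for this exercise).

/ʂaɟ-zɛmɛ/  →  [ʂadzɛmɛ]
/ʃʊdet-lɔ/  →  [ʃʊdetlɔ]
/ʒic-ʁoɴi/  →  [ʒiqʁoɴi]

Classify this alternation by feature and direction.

regressive place assimilation

Comparing underlying and surface forms, /ɟ/ → [d] is the alternation; the neighbouring /z/ is constant.
The change palatal → alveolar matches the place of the following /z/, identifying this as place assimilation.
Manner and voice are unchanged, so the assimilation is partial, not total.
The same holds elsewhere in the data: /c/ → [q] before /ʁ/ (palatal → uvular, matching uvular) — only place changes, and always toward the following segment.
Nothing changes in [ʃʊdetlɔ]: there the adjacent consonants already agree in place (/t/ and /l/ are both alveolar), so this form is consistent with the same rule.
Since the segment that changes precedes the conditioning segment, the assimilation is regressive.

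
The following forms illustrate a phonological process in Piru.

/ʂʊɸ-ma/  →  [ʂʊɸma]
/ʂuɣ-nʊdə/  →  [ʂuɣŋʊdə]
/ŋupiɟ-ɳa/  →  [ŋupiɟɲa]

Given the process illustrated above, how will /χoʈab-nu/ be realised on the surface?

The data show progressive place assimilation: /n/ → [ŋ] after /ɣ/; /ɳ/ → [ɲ] after /ɟ/. In each pair only place changes, matching the preceding consonant, while manner and voice stay constant.
Nothing changes in [ʂʊɸma]: there the adjacent consonants already agree in place (/m/ and /ɸ/ are both bilabial), so this form is consistent with the same rule.
/n/ is a voiced alveolar nasal. The preceding trigger /b/ is bilabial, so /n/ must become bilabial as well.
Changing only its place to bilabial gives [m] — the voiced bilabial nasal.

[χoʈabmu]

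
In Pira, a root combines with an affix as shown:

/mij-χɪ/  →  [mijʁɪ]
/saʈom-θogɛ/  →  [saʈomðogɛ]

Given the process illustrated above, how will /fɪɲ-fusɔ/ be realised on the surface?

The data show progressive voicing assimilation: /χ/ → [ʁ] after /j/; /θ/ → [ð] after /m/. In each pair only voicing changes, matching the preceding consonant, while place and manner stay constant.
/f/ is a voiceless labiodental fricative. The preceding trigger /ɲ/ is voiced, so /f/ must become voiced as well.
A voiced labiodental fricative is [v], so the surface segment is [v].

[fɪɲvusɔ]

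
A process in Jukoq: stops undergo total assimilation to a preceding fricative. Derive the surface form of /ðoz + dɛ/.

/d/ is the segment targeted by the rule; it sits immediately after /z/, so it assimilates completely and surfaces as [z].

[ðozzɛ]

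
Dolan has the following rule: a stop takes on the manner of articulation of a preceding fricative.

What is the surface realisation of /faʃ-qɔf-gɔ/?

[faʃχɔfɣɔ]

The rule targets /q/ (voiceless uvular stop), which sits after the trigger /ʃ/ (fricative).
Changing only its manner to fricative gives [χ] — the voiceless uvular fricative.
The same rule applies at the second boundary: /g/ → [ɣ] next to /f/.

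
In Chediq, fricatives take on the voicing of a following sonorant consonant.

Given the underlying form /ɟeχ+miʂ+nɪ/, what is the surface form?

[ɟeʁmiʐnɪ]

The rule targets /χ/ (voiceless uvular fricative), which sits before the trigger /m/ (voiced).
A voiced uvular fricative is [ʁ], so the surface segment is [ʁ].
At the second juncture, /ʂ/ likewise becomes [ʐ] adjacent to /n/.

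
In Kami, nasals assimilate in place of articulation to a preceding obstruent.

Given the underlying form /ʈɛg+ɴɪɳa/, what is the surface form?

The rule targets /ɴ/ (voiced uvular nasal), which sits after the trigger /g/ (velar).
A voiced velar nasal is [ŋ], so the surface segment is [ŋ].

[ʈɛgŋɪɳa]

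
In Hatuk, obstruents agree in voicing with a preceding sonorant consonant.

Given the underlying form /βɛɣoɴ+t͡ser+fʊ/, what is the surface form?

[βɛɣoɴd͡zervʊ]

The rule targets /t͡s/ (voiceless alveolar affricate), which sits after the trigger /ɴ/ (voiced).
The voiced alveolar affricate is [d͡z], so /t͡s/ → [d͡z].
At the second juncture, /f/ likewise becomes [v] adjacent to /r/.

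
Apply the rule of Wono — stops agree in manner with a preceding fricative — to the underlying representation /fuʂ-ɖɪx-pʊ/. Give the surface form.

[fuʂʐɪxɸʊ]

The rule targets /ɖ/ (voiced retroflex stop), which sits after the trigger /ʂ/ (fricative).
A voiced retroflex fricative is [ʐ], so the surface segment is [ʐ].
The same rule applies at the second boundary: /p/ → [ɸ] next to /x/.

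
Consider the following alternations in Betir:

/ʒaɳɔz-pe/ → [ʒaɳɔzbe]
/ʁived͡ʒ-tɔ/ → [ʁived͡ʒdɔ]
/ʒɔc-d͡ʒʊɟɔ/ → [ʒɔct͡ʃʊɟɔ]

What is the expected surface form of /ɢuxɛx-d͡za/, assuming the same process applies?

[ɢuxɛxt͡sa]

The data show progressive voicing assimilation: /p/ → [b] after /z/; /t/ → [d] after /d͡ʒ/; /d͡ʒ/ → [t͡ʃ] after /c/. In each pair only voicing changes, matching the preceding consonant, while place and manner stay constant.
/d͡z/ is a voiced alveolar affricate. The preceding trigger /x/ is voiceless, so /d͡z/ must become voiceless as well.
A voiceless alveolar affricate is [t͡s], so the surface segment is [t͡s].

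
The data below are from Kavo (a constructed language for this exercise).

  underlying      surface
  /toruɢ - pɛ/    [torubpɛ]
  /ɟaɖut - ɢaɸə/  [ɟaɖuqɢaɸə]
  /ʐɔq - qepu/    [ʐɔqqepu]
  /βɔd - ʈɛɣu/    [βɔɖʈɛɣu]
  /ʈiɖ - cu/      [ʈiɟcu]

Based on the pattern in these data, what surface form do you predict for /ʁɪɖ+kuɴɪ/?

[ʁɪgkuɴɪ]

The data show regressive place assimilation: /ɢ/ → [b] before /p/; /t/ → [q] before /ɢ/; /d/ → [ɖ] before /ʈ/; /ɖ/ → [ɟ] before /c/. In each pair only place changes, matching the following consonant, while manner and voice stay constant.
Nothing changes in [ʐɔqqepu]: there the adjacent consonants already agree in place (/q/ and /q/ are both uvular), so this form is consistent with the same rule.
The rule targets /ɖ/ (voiced retroflex stop), which sits before the trigger /k/ (velar).
A voiced velar stop is [g], so the surface segment is [g].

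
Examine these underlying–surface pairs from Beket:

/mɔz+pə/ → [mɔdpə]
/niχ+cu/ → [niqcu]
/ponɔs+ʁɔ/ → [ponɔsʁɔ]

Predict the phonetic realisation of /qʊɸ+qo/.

The data show regressive manner assimilation: /z/ → [d] before /p/; /χ/ → [q] before /c/. In each pair only manner changes, matching the following consonant, while place and voice stay constant.
Nothing changes in [ponɔsʁɔ]: there the adjacent consonants already agree in manner (/s/ and /ʁ/ are both fricatives), so this form is consistent with the same rule.
The rule targets /ɸ/ (voiceless bilabial fricative), which sits before the trigger /q/ (stop).
A voiceless bilabial stop is [p], so the surface segment is [p].

[qʊpqo]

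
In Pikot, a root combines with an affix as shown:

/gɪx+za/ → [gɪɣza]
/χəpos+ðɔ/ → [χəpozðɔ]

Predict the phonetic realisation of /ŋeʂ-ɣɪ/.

[ŋeʐɣɪ]

The data show regressive voicing assimilation: /x/ → [ɣ] before /z/; /s/ → [z] before /ð/. In each pair only voicing changes, matching the following consonant, while place and manner stay constant.
The rule targets /ʂ/ (voiceless retroflex fricative), which sits before the trigger /ɣ/ (voiced).
A voiced retroflex fricative is [ʐ], so the surface segment is [ʐ].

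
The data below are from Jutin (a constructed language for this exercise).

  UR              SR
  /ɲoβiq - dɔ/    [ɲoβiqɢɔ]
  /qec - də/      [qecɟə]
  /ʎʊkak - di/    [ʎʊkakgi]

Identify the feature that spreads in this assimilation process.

place

The segment that alternates is /d/, which surfaces as [ɢ] when adjacent to /q/.
The change alveolar → uvular matches the place of the preceding /q/, identifying this as place assimilation.
The other alternating forms pattern the same way: /d/ → [ɟ] after /c/ (alveolar → palatal, matching palatal); /d/ → [g] after /k/ (alveolar → velar, matching velar) — only place changes, and always toward the preceding segment.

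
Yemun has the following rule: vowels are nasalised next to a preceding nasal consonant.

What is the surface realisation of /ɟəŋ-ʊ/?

The vowel /ʊ/ is adjacent to the preceding nasal /ŋ/, so it acquires [+nasal] and surfaces as [ʊ̃].

[ɟəŋʊ̃]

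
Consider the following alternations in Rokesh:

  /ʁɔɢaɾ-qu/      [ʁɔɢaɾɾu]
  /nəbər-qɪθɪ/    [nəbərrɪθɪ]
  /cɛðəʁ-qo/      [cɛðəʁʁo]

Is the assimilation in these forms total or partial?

total assimilation

The segment that alternates is /q/, which surfaces as [ɾ] when adjacent to /ɾ/.
The output [ɾ] is identical to the trigger /ɾ/ — every feature (place, manner, voicing) has been copied — so this is total assimilation.
The other forms behave the same way: /q/ → [r] after /r/; /q/ → [ʁ] after /ʁ/ — in each case the output is a copy of the preceding consonant.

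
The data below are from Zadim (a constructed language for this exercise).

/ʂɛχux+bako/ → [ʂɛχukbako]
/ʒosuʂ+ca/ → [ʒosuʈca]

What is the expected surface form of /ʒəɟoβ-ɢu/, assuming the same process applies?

The data show regressive manner assimilation: /x/ → [k] before /b/; /ʂ/ → [ʈ] before /c/. In each pair only manner changes, matching the following consonant, while place and voice stay constant.
/β/ is a voiced bilabial fricative. The following trigger /ɢ/ is a stop, so /β/ must become a stop as well.
The voiced bilabial stop is [b], so /β/ → [b].

[ʒəɟobɢu]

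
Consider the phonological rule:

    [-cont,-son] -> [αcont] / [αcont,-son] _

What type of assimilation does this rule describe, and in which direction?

progressive manner assimilation

The shared variable α links the value of [cont] on the target to that of the neighbouring obstruent. [cont] distinguishes stops from fricatives — a manner-of-articulation feature — so this is manner assimilation.
The conditioning segment sits to the left of the focus bar, meaning the trigger precedes the segment that changes — progressive assimilation.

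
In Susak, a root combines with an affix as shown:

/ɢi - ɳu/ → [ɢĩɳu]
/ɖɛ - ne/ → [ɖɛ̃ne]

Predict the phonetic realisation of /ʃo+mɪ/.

[ʃõmɪ]

The data show regressive nasality assimilation (vowel nasalisation): /i/ → [ĩ] before /ɳ/; /ɛ/ → [ɛ̃] before /n/ — a vowel is nasalised by an immediately following nasal consonant.
The vowel /o/ is adjacent to the following nasal /m/, so it acquires [+nasal] and surfaces as [õ].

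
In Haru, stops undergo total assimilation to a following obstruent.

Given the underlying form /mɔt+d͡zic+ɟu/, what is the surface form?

/t/ is the segment targeted by the rule; it sits immediately before /d͡z/, so it assimilates completely and surfaces as [d͡z].
The same rule applies at the second boundary: /c/ → [ɟ] next to /ɟ/.

[mɔd͡zd͡ziɟɟu]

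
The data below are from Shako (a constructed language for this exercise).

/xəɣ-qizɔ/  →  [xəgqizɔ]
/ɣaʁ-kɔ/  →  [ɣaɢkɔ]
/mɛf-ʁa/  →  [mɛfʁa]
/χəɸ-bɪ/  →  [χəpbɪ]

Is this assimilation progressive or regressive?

regressive

Comparing underlying and surface forms, /ɣ/ → [g] is the alternation; the neighbouring /q/ is constant.
/ɣ/ is a fricative while /q/ is a stop; the output [g] is a stop, matching the trigger — so the feature that spreads is manner.
The same holds elsewhere in the data: /ʁ/ → [ɢ] before /k/ (fricative → stop, matching a stop); /ɸ/ → [p] before /b/ (fricative → stop, matching a stop) — only manner changes, and always toward the following segment.
Nothing changes in [mɛfʁa]: there the adjacent consonants already agree in manner (/f/ and /ʁ/ are both fricatives), so this form is consistent with the same rule.
The trigger is the following segment, so the direction is regressive (anticipatory).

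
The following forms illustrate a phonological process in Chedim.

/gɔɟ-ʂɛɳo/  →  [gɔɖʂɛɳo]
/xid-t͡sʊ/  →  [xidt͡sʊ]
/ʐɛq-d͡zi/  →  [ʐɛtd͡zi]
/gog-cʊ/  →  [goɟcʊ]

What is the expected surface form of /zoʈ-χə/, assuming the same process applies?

[zoqχə]

The data show regressive place assimilation: /ɟ/ → [ɖ] before /ʂ/; /q/ → [t] before /d͡z/; /g/ → [ɟ] before /c/. In each pair only place changes, matching the following consonant, while manner and voice stay constant.
No alternation appears in [xidt͡sʊ]: there the adjacent consonants already agree in place (/d/ and /t͡s/ are both alveolar), so this form is consistent with the same rule.
/ʈ/ is a voiceless retroflex stop. The following trigger /χ/ is uvular, so /ʈ/ must become uvular as well.
Changing only its place to uvular gives [q] — the voiceless uvular stop.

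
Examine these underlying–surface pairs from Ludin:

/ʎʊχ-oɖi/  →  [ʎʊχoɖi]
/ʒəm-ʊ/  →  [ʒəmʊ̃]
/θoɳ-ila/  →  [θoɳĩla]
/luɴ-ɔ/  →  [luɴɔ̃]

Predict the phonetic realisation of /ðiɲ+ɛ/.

[ðiɲɛ̃]

The data show progressive nasality assimilation (vowel nasalisation): /ʊ/ → [ʊ̃] after /m/; /i/ → [ĩ] after /ɳ/; /ɔ/ → [ɔ̃] after /ɴ/ — a vowel is nasalised by an immediately preceding nasal consonant.
No change occurs in [ʎʊχoɖi] because the vowel at the boundary is adjacent to an oral consonant, not a nasal (/o/ next to /χ/).
/ɛ/ sits next to the nasal /ɲ/ and is therefore nasalised to [ɛ̃].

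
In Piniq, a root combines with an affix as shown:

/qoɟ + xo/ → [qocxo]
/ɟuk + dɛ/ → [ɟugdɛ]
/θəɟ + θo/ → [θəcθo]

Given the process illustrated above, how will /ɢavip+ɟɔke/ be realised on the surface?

The data show regressive voicing assimilation: /ɟ/ → [c] before /x/; /k/ → [g] before /d/; /ɟ/ → [c] before /θ/. In each pair only voicing changes, matching the following consonant, while place and manner stay constant.
/p/ is a voiceless bilabial stop. The following trigger /ɟ/ is voiced, so /p/ must become voiced as well.
Changing only its voicing to voiced gives [b] — the voiced bilabial stop.

[ɢavibɟɔke]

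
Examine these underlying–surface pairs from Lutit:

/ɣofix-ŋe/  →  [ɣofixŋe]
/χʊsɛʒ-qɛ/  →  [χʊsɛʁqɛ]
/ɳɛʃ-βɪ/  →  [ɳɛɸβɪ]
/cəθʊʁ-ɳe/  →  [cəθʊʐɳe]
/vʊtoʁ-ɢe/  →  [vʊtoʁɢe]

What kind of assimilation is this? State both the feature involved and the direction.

regressive place assimilation

The segment that alternates is /ʒ/, which surfaces as [ʁ] when adjacent to /q/.
The change postalveolar → uvular matches the place of the following /q/, identifying this as place assimilation.
Manner and voice are unchanged, so the assimilation is partial, not total.
The other alternating forms pattern the same way: /ʃ/ → [ɸ] before /β/ (postalveolar → bilabial, matching bilabial); /ʁ/ → [ʐ] before /ɳ/ (uvular → retroflex, matching retroflex) — only place changes, and always toward the following segment.
No alternation appears in [ɣofixŋe], [vʊtoʁɢe]: there the adjacent consonants already agree in place (/x/ and /ŋ/ are both velar; /ʁ/ and /ɢ/ are both uvular), so these forms are consistent with the same rule.
The trigger is the following segment, so the direction is regressive (anticipatory).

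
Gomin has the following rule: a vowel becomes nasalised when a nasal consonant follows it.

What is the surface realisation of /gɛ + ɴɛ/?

[gɛ̃ɴɛ]

/ɛ/ sits next to the nasal /ɴ/ and is therefore nasalised to [ɛ̃].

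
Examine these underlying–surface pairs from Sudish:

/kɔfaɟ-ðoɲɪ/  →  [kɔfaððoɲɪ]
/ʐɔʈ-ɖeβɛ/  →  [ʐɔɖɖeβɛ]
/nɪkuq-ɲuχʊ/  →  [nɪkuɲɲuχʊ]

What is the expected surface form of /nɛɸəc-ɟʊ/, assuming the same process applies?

[nɛɸəɟɟʊ]

The data show regressive total assimilation (/ɟ/ → [ð] before /ð/; /ʈ/ → [ɖ] before /ɖ/; /q/ → [ɲ] before /ɲ/): in every case the target segment becomes identical to its following neighbour, copying more than a single feature.
/c/ is the segment targeted by the rule; it sits immediately before /ɟ/, so it assimilates completely and surfaces as [ɟ].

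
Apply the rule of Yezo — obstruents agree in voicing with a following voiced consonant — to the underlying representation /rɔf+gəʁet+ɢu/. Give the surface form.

The rule targets /f/ (voiceless labiodental fricative), which sits before the trigger /g/ (voiced).
Changing only its voicing to voiced gives [v] — the voiced labiodental fricative.
At the second juncture, /t/ likewise becomes [d] adjacent to /ɢ/.

[rɔvgəʁedɢu]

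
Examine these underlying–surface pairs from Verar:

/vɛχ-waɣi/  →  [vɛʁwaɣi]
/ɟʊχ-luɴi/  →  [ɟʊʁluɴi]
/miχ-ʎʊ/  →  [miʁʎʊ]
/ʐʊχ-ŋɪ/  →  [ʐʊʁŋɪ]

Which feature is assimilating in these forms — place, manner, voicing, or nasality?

Comparing underlying and surface forms, /χ/ → [ʁ] is the alternation; the neighbouring /w/ is constant.
/χ/ is voiceless while /w/ is voiced; the output [ʁ] is voiced, matching the trigger — so the feature that spreads is voicing.
The other alternating forms pattern the same way: /χ/ → [ʁ] before /l/ (voiceless → voiced, matching voiced); /χ/ → [ʁ] before /ʎ/ (voiceless → voiced, matching voiced); /χ/ → [ʁ] before /ŋ/ (voiceless → voiced, matching voiced) — only voicing changes, and always toward the following segment.

voicing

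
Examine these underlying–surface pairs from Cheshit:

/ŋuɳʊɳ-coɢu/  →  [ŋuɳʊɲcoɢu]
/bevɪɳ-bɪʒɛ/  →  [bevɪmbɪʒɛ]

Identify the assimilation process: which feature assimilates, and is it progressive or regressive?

regressive place assimilation

Underlying /ɳ/ is realised as [ɲ] next to /c/; /c/ itself does not change.
The change retroflex → palatal matches the place of the following /c/, identifying this as place assimilation.
Manner and voice are unchanged, so the assimilation is partial, not total.
The other alternating form patterns the same way: /ɳ/ → [m] before /b/ (retroflex → bilabial, matching bilabial) — only place changes, and always toward the following segment.
Since the segment that changes precedes the conditioning segment, the assimilation is regressive.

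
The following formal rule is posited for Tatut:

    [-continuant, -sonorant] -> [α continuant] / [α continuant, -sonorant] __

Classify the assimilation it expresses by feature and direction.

The shared variable α links the value of [continuant] on the target to that of the neighbouring obstruent. [continuant] distinguishes stops from fricatives — a manner-of-articulation feature — so this is manner assimilation.
Since the environment is written before the underscore, the trigger precedes the target; the direction is progressive.

progressive manner assimilation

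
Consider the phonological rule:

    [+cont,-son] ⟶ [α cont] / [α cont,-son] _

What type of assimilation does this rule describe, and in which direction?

The rule copies [cont] (continuancy) from the environment onto the target fricatives; since [±cont] encodes the stop/fricative manner contrast, the assimilating dimension is manner.
Since the environment is written before the underscore, the trigger precedes the target; the direction is progressive.

progressive manner assimilation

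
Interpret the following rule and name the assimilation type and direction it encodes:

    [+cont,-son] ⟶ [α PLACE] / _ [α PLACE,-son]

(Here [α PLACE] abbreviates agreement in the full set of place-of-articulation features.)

regressive place assimilation

The rule copies the place features (abbreviated [PLACE]) from the environment onto the target, so the assimilating feature is place.
The conditioning segment sits to the right of the focus bar, meaning the trigger follows the segment that changes — regressive assimilation.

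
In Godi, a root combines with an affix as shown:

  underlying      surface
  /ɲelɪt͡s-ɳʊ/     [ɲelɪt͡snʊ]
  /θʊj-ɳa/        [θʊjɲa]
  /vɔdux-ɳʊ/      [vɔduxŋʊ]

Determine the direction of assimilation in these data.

progressive

Underlying /ɳ/ is realised as [n] next to /t͡s/; /t͡s/ itself does not change.
/ɳ/ is retroflex while /t͡s/ is alveolar; the output [n] is alveolar, matching the trigger — so the feature that spreads is place.
The same holds elsewhere in the data: /ɳ/ → [ɲ] after /j/ (retroflex → palatal, matching palatal); /ɳ/ → [ŋ] after /x/ (retroflex → velar, matching velar) — only place changes, and always toward the preceding segment.
Since the segment that changes follows the conditioning segment, the assimilation is progressive.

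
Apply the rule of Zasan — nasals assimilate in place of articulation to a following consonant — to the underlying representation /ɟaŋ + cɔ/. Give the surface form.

[ɟaɲcɔ]

/ŋ/ is a voiced velar nasal. The following trigger /c/ is palatal, so /ŋ/ must become palatal as well.
A voiced palatal nasal is [ɲ], so the surface segment is [ɲ].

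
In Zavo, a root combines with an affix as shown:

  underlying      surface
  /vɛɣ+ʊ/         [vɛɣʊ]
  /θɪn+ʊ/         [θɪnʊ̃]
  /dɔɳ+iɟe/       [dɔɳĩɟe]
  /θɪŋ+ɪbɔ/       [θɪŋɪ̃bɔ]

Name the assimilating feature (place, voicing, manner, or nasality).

nasality

The vowel /ʊ/ surfaces as nasalised [ʊ̃] next to the preceding nasal /n/ — it has acquired the [+nasal] feature of its neighbour.
Likewise in the remaining data: /i/ → [ĩ] after /ɳ/; /ɪ/ → [ɪ̃] after /ŋ/ — each time a vowel is nasalised next to a preceding nasal.
No change occurs in [vɛɣʊ] because the vowel at the boundary is adjacent to an oral consonant, not a nasal (/ʊ/ next to /ɣ/).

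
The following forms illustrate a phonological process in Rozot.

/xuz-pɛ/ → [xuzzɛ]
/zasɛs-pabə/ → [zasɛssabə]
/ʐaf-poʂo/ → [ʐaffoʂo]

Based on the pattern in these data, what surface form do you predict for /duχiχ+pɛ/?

The data show progressive total assimilation (/p/ → [z] after /z/; /p/ → [s] after /s/; /p/ → [f] after /f/): in every case the target segment becomes identical to its preceding neighbour, copying more than a single feature.
/p/ is the segment targeted by the rule; it sits immediately after /χ/, so it assimilates completely and surfaces as [χ].

[duχiχχɛ]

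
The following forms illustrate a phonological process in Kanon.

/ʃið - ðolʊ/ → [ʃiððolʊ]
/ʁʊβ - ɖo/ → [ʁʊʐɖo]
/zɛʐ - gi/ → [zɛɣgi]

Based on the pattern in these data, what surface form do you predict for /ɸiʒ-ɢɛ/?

[ɸiʁɢɛ]

The data show regressive place assimilation: /β/ → [ʐ] before /ɖ/; /ʐ/ → [ɣ] before /g/. In each pair only place changes, matching the following consonant, while manner and voice stay constant.
Nothing changes in [ʃiððolʊ]: there the adjacent consonants already agree in place (/ð/ and /ð/ are both dental), so this form is consistent with the same rule.
The rule targets /ʒ/ (voiced postalveolar fricative), which sits before the trigger /ɢ/ (uvular).
A voiced uvular fricative is [ʁ], so the surface segment is [ʁ].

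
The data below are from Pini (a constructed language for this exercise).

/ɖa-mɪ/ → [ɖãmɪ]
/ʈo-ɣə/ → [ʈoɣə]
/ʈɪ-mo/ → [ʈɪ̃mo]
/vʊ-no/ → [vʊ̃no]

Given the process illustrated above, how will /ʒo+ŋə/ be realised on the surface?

[ʒõŋə]

The data show regressive nasality assimilation (vowel nasalisation): /a/ → [ã] before /m/; /ɪ/ → [ɪ̃] before /m/; /ʊ/ → [ʊ̃] before /n/ — a vowel is nasalised by an immediately following nasal consonant.
No change occurs in [ʈoɣə] because the vowel at the boundary is adjacent to an oral consonant, not a nasal (/o/ next to /ɣ/).
The vowel /o/ is adjacent to the following nasal /ŋ/, so it acquires [+nasal] and surfaces as [õ].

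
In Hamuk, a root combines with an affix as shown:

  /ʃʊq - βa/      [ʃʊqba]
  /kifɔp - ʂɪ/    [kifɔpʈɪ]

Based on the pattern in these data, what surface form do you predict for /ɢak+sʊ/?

[ɢaktʊ]

The data show progressive manner assimilation: /β/ → [b] after /q/; /ʂ/ → [ʈ] after /p/. In each pair only manner changes, matching the preceding consonant, while place and voice stay constant.
The rule targets /s/ (voiceless alveolar fricative), which sits after the trigger /k/ (stop).
The voiceless alveolar stop is [t], so /s/ → [t].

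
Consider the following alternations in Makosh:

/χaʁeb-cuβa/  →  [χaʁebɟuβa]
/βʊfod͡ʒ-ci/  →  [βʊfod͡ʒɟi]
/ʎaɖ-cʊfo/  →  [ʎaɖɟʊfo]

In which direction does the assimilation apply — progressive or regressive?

progressive

The segment that alternates is /c/, which surfaces as [ɟ] when adjacent to /b/.
/c/ is voiceless while /b/ is voiced; the output [ɟ] is voiced, matching the trigger — so the feature that spreads is voicing.
The same holds elsewhere in the data: /c/ → [ɟ] after /d͡ʒ/ (voiceless → voiced, matching voiced); /c/ → [ɟ] after /ɖ/ (voiceless → voiced, matching voiced) — only voicing changes, and always toward the preceding segment.
Since the segment that changes follows the conditioning segment, the assimilation is progressive.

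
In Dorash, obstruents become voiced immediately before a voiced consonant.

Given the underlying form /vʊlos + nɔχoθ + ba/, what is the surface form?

/s/ is a voiceless alveolar fricative. The following trigger /n/ is voiced, so /s/ must become voiced as well.
A voiced alveolar fricative is [z], so the surface segment is [z].
The same rule applies at the second boundary: /θ/ → [ð] next to /b/.

[vʊloznɔχoðba]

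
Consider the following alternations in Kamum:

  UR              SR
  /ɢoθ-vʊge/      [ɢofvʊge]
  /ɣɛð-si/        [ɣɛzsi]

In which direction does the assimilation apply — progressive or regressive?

Underlying /θ/ is realised as [f] next to /v/; /v/ itself does not change.
/θ/ is dental while /v/ is labiodental; the output [f] is labiodental, matching the trigger — so the feature that spreads is place.
The same holds elsewhere in the data: /ð/ → [z] before /s/ (dental → alveolar, matching alveolar) — only place changes, and always toward the following segment.
Since the segment that changes precedes the conditioning segment, the assimilation is regressive.

regressive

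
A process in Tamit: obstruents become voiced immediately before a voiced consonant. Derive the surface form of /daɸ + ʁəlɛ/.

The rule targets /ɸ/ (voiceless bilabial fricative), which sits before the trigger /ʁ/ (voiced).
Changing only its voicing to voiced gives [β] — the voiced bilabial fricative.

[daβʁəlɛ]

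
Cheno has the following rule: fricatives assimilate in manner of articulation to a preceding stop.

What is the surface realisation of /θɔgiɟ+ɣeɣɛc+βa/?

[θɔgiɟgeɣɛcba]

/ɣ/ is a voiced velar fricative. The preceding trigger /ɟ/ is a stop, so /ɣ/ must become a stop as well.
A voiced velar stop is [g], so the surface segment is [g].
The same rule applies at the second boundary: /β/ → [b] next to /c/.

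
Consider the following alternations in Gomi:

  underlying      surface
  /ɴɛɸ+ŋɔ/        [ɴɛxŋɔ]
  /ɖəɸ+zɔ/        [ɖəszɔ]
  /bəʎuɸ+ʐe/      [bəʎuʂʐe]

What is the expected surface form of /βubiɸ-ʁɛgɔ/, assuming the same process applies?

The data show regressive place assimilation: /ɸ/ → [x] before /ŋ/; /ɸ/ → [s] before /z/; /ɸ/ → [ʂ] before /ʐ/. In each pair only place changes, matching the following consonant, while manner and voice stay constant.
/ɸ/ is a voiceless bilabial fricative. The following trigger /ʁ/ is uvular, so /ɸ/ must become uvular as well.
The voiceless uvular fricative is [χ], so /ɸ/ → [χ].

[βubiχʁɛgɔ]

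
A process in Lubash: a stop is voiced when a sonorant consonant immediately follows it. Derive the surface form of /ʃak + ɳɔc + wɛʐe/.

/k/ is a voiceless velar stop. The following trigger /ɳ/ is voiced, so /k/ must become voiced as well.
Changing only its voicing to voiced gives [g] — the voiced velar stop.
The same rule applies at the second boundary: /c/ → [ɟ] next to /w/.

[ʃagɳɔɟwɛʐe]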